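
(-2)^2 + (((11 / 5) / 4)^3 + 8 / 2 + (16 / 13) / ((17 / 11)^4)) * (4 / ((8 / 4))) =55436315863 / 4343092000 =12.76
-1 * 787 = -787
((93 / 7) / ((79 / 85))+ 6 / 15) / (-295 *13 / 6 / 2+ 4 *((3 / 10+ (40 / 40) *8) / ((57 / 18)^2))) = -176013492 / 3788306039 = -0.05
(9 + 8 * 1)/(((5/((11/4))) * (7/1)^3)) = 187/6860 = 0.03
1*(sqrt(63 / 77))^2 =9 / 11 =0.82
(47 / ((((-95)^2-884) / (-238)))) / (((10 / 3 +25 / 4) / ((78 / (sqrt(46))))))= -747864 * sqrt(46) / 3076135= -1.65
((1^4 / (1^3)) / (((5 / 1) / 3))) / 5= 3 / 25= 0.12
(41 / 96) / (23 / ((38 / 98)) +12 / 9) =779 / 110624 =0.01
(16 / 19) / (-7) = -16 / 133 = -0.12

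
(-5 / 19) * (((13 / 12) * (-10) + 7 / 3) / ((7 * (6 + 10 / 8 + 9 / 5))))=850 / 24073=0.04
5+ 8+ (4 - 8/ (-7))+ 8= 183/ 7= 26.14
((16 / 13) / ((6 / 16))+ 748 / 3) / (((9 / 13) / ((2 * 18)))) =13136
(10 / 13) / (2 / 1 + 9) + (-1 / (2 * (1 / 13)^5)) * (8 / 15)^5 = -8010.81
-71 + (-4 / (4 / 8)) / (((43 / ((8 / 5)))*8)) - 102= -37203 / 215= -173.04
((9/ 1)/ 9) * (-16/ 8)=-2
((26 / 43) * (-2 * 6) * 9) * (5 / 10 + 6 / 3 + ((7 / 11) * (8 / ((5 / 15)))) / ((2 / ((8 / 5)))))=-2273076 / 2365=-961.13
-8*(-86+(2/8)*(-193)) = 1074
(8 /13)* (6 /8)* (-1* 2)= -0.92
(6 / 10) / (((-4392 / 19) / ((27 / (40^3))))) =-171 / 156160000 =-0.00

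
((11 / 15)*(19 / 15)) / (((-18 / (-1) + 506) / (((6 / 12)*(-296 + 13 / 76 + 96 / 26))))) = -3174941 / 12261600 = -0.26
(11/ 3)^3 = 1331/ 27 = 49.30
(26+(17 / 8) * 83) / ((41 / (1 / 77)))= 1619 / 25256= 0.06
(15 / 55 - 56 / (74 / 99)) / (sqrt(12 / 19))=-10127 * sqrt(57) / 814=-93.93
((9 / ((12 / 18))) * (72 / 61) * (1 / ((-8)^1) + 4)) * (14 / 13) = 52731 / 793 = 66.50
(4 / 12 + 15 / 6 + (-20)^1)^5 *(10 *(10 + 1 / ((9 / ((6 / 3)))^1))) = -152396568.98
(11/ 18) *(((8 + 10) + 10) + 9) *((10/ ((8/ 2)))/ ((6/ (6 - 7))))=-2035/ 216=-9.42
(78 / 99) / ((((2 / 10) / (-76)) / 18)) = -59280 / 11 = -5389.09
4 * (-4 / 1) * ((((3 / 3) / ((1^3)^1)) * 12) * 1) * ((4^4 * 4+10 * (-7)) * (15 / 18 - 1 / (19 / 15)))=-152640 / 19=-8033.68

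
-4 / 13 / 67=-4 / 871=-0.00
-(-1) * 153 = 153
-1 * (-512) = 512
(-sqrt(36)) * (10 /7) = -60 /7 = -8.57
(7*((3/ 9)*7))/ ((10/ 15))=49/ 2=24.50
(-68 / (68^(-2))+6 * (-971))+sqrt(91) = -320258+sqrt(91) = -320248.46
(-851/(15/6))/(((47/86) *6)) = -73186/705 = -103.81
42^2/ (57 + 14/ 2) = 441/ 16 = 27.56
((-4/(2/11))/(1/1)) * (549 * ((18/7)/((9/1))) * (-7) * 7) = 169092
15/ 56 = 0.27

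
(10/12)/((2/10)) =25/6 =4.17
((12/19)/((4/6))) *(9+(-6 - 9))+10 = 82/19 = 4.32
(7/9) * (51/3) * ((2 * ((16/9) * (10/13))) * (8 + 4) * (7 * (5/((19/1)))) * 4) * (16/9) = 341196800/60021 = 5684.62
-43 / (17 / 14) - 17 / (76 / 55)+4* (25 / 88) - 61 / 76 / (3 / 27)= -382315 / 7106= -53.80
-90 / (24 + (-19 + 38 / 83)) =-2490 / 151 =-16.49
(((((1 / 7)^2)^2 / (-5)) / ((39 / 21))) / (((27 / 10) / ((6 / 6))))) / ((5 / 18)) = -4 / 66885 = -0.00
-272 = -272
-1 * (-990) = 990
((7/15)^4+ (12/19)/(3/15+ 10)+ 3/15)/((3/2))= 0.21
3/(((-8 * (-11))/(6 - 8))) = -3/44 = -0.07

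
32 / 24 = 4 / 3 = 1.33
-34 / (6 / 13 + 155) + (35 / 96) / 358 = -15119921 / 69457728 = -0.22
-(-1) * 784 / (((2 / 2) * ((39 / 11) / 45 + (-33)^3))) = -16170 / 741199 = -0.02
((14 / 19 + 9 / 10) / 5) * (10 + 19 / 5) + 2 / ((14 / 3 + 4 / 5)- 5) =292713 / 33250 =8.80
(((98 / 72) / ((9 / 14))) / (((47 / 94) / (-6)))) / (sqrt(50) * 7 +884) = -303212 / 10516581 +12005 * sqrt(2) / 10516581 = -0.03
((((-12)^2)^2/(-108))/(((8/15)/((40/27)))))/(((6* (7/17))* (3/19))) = -1367.20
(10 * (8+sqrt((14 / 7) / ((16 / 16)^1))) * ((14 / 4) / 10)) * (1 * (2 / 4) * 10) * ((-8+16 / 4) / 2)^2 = 70 * sqrt(2)+560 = 658.99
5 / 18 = 0.28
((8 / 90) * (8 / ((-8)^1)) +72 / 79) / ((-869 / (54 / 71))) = -17544 / 24371105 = -0.00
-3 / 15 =-1 / 5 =-0.20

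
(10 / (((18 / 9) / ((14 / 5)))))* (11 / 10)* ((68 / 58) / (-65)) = -2618 / 9425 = -0.28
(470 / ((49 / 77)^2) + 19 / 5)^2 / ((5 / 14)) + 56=162772898922 / 42875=3796452.45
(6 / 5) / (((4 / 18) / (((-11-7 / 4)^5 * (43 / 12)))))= -133524772137 / 20480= -6519764.26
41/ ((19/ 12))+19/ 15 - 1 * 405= -107684/ 285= -377.84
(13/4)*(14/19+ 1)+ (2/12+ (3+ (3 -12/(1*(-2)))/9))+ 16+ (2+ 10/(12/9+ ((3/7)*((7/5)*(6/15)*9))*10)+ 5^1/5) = 143371/4902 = 29.25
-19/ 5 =-3.80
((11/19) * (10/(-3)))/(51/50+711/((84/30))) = -875/115596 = -0.01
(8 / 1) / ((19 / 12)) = 5.05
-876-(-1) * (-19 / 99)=-86743 / 99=-876.19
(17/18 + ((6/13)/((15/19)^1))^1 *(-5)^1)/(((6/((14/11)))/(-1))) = 3241/7722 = 0.42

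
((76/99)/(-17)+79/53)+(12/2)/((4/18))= 2537302/89199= 28.45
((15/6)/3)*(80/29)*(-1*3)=-200/29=-6.90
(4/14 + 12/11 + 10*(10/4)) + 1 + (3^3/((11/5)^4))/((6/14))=3081373/102487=30.07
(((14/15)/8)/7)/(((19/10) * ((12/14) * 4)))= 7/2736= 0.00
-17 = -17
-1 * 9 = -9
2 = 2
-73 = -73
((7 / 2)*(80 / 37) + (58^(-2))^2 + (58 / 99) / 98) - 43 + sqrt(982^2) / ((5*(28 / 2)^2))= -349608131690621 / 10155819587760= -34.42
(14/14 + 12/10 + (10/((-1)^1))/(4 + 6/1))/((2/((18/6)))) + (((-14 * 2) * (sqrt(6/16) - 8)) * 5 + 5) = 5634/5 - 35 * sqrt(6) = 1041.07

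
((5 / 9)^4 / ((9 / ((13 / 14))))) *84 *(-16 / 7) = -1.89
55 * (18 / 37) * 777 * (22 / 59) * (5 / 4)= 571725 / 59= 9690.25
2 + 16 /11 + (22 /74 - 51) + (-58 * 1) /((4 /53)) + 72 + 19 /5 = -3011589 /4070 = -739.95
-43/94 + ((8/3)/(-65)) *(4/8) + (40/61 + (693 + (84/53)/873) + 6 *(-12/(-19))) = 25373814106177/36405940090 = 696.97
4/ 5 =0.80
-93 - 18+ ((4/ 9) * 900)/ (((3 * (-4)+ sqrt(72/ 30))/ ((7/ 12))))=-23147/ 177 - 350 * sqrt(15)/ 531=-133.33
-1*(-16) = 16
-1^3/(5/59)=-59/5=-11.80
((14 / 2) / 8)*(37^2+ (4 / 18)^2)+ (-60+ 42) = 764587 / 648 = 1179.92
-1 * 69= -69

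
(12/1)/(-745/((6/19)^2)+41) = -432/267469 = -0.00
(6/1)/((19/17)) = 102/19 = 5.37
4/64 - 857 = -13711/16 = -856.94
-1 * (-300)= 300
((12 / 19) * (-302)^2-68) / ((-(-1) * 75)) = 1093156 / 1425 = 767.13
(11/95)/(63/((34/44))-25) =187/91295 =0.00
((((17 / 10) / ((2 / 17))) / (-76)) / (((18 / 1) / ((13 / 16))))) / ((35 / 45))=-3757 / 340480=-0.01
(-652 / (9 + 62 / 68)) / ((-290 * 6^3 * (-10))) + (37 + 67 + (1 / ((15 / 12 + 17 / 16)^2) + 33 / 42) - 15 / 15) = 103.97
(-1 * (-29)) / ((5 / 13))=377 / 5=75.40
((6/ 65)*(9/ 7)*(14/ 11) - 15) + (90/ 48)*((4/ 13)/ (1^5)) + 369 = 507261/ 1430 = 354.73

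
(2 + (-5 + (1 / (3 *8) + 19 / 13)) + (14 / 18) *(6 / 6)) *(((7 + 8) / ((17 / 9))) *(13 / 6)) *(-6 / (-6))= -3365 / 272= -12.37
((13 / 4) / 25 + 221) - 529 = -30787 / 100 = -307.87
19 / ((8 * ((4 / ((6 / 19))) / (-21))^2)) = 3969 / 608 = 6.53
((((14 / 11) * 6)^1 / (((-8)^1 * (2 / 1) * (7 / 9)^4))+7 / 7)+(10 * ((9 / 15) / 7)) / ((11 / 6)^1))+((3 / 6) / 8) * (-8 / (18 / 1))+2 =72517 / 33957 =2.14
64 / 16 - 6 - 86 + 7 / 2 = -169 / 2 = -84.50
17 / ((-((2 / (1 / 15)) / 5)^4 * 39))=-17 / 50544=-0.00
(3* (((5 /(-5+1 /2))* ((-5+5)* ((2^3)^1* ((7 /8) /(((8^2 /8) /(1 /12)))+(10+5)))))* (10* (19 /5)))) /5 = 0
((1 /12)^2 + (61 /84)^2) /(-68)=-1885 /239904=-0.01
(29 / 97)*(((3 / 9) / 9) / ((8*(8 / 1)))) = 29 / 167616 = 0.00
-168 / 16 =-21 / 2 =-10.50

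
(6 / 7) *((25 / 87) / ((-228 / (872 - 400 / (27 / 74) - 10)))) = 79075 / 312417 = 0.25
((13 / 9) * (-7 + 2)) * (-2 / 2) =65 / 9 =7.22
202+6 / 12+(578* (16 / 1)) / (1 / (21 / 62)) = 206763 / 62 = 3334.89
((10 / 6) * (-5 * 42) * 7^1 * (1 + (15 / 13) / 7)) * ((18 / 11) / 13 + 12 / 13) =-2993.54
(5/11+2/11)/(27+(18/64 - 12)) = 0.04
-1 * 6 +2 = -4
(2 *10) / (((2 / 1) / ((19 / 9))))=190 / 9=21.11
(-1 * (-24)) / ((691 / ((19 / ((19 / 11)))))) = 264 / 691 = 0.38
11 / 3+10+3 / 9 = 14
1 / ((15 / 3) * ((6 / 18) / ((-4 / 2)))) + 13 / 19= -49 / 95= -0.52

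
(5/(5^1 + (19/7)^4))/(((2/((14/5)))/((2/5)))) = 16807/355815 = 0.05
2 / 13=0.15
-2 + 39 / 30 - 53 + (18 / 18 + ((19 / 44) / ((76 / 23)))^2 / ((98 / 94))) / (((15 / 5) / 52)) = -36.08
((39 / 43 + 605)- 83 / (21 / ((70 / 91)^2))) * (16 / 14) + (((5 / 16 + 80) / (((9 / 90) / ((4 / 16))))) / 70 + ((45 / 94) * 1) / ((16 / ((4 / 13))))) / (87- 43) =689.86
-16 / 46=-8 / 23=-0.35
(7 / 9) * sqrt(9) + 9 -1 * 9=7 / 3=2.33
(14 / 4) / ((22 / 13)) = 91 / 44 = 2.07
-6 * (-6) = 36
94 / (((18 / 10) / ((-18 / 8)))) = -117.50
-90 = -90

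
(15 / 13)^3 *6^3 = 729000 / 2197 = 331.82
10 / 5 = 2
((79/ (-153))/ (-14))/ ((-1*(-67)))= 0.00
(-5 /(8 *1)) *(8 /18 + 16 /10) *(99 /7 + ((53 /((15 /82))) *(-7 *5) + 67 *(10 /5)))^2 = -1012783946927 /7938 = -127586791.00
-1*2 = -2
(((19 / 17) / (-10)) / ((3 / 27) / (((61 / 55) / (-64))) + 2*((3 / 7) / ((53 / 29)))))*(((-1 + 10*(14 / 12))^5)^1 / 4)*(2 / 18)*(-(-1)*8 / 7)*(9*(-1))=-1030574047232 / 1388927115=-741.99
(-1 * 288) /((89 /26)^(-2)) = -570312 /169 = -3374.63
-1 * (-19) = 19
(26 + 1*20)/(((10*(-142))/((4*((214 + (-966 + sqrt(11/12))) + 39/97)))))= 670726/6887 - 23*sqrt(33)/1065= 97.27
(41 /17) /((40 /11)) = 451 /680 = 0.66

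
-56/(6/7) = -196/3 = -65.33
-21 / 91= -3 / 13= -0.23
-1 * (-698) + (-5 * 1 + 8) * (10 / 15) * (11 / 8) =2803 / 4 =700.75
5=5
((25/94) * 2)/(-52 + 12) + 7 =2627/376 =6.99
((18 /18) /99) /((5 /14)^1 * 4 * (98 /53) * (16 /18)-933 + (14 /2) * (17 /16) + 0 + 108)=-848 /68438887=-0.00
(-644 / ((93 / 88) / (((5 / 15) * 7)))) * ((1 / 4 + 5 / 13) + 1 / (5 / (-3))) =-49.22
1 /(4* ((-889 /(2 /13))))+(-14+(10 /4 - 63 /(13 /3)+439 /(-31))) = -14402260 /358267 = -40.20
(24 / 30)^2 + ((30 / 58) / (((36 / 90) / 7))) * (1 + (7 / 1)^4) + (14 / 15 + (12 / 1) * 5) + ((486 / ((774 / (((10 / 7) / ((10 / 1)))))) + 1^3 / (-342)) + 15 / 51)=27664294489361 / 1268760150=21804.20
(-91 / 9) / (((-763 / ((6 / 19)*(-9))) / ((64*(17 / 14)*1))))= -42432 / 14497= -2.93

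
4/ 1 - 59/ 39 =97/ 39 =2.49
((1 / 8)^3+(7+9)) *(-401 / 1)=-3285393 / 512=-6416.78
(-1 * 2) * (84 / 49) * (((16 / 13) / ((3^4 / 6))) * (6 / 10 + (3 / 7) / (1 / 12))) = -17152 / 9555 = -1.80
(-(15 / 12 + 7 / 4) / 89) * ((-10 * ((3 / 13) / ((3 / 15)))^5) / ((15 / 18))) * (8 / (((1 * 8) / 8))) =218700000 / 33045077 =6.62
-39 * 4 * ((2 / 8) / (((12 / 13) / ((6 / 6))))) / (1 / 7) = -1183 / 4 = -295.75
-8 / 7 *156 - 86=-1850 / 7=-264.29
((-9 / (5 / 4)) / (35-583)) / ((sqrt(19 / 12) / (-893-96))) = -17802*sqrt(57) / 13015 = -10.33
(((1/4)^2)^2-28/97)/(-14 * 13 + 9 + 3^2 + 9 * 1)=7071/3848960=0.00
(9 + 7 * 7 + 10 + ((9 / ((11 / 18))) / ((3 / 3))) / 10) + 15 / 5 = 3986 / 55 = 72.47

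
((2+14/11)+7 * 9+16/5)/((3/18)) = 22926/55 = 416.84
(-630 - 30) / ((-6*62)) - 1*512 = -15817 / 31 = -510.23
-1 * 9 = -9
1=1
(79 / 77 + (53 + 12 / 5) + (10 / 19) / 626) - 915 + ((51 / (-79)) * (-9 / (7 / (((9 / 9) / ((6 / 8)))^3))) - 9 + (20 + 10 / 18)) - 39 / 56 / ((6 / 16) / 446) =-389146703326 / 232557435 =-1673.34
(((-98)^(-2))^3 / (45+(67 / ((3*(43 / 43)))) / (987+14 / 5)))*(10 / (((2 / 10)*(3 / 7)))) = 101 / 34527191806912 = 0.00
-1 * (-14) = 14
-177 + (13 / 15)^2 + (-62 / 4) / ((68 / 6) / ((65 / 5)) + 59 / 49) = -327959929 / 1785150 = -183.72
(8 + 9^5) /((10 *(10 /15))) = 177171 /20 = 8858.55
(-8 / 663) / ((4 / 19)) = -38 / 663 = -0.06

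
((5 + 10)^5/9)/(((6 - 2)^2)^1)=84375/16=5273.44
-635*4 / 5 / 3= -508 / 3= -169.33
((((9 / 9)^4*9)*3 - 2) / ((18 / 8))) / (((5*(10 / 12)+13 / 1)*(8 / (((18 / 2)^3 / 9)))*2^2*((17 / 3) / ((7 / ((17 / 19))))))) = 269325 / 119068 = 2.26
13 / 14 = 0.93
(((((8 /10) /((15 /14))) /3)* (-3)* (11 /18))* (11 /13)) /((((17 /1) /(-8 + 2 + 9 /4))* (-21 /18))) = -242 /3315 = -0.07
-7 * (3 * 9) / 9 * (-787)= 16527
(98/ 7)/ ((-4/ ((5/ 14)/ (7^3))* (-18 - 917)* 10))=1/ 2565640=0.00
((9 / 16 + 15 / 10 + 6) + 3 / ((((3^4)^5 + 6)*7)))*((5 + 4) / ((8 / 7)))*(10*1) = 47228494793535 / 74384734016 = 634.92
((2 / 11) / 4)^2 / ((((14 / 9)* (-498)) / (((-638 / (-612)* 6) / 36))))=-0.00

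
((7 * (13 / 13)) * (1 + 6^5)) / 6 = 54439 / 6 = 9073.17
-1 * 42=-42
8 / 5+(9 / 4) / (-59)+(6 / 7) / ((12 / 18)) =23521 / 8260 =2.85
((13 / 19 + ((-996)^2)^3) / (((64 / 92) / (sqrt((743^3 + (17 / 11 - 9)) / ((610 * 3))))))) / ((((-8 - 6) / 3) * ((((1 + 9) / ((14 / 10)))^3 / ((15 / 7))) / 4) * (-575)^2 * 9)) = -129839750269903392859 * sqrt(403664330806) / 73306750000000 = -1125314444147.13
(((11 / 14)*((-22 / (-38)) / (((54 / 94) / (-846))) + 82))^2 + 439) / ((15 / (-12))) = -233727007852 / 796005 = -293625.05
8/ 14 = 4/ 7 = 0.57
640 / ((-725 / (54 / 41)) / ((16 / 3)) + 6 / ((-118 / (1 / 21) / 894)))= -76124160 / 12533897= -6.07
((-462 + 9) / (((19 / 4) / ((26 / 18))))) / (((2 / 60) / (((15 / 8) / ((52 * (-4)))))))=37.25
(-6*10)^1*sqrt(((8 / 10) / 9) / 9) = -8*sqrt(5) / 3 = -5.96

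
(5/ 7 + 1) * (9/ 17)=108/ 119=0.91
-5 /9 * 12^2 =-80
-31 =-31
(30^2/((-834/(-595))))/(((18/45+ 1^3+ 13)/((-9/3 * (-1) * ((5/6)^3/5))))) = 1859375/120096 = 15.48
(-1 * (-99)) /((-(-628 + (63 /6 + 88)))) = 0.19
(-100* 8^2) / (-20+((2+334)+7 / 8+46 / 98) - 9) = -2508800 / 120871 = -20.76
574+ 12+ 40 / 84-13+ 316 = 18679 / 21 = 889.48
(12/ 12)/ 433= 1/ 433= 0.00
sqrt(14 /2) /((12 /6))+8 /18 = 1.77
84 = 84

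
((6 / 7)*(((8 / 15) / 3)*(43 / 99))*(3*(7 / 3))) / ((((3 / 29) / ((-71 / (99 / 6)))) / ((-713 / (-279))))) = -65163232 / 1323135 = -49.25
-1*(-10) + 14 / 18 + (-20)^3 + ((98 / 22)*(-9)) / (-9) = -790492 / 99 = -7984.77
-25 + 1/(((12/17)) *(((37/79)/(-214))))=-149251/222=-672.30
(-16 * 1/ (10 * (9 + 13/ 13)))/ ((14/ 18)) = -36/ 175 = -0.21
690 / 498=115 / 83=1.39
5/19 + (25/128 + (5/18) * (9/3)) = 9425/7296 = 1.29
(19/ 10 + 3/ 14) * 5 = 74/ 7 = 10.57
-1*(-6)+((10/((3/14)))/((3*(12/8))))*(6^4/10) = 1350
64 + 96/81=1760/27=65.19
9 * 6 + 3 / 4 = 219 / 4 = 54.75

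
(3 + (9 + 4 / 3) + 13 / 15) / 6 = 71 / 30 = 2.37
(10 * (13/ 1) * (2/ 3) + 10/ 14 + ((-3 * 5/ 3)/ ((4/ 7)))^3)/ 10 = -156587/ 2688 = -58.25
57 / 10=5.70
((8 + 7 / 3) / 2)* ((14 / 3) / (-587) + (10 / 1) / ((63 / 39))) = 31.94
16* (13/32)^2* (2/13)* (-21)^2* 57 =326781/32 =10211.91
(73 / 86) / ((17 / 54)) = 1971 / 731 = 2.70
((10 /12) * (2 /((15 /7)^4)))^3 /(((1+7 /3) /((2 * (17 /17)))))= 0.00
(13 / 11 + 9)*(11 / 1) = 112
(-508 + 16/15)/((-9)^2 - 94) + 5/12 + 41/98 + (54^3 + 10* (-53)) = 1999846593/12740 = 156973.83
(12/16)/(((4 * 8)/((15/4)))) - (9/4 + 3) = -2643/512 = -5.16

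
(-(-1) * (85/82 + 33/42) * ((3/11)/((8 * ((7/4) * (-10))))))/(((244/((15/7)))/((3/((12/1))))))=-4707/603921472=-0.00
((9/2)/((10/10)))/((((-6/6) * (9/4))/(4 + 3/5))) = -46/5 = -9.20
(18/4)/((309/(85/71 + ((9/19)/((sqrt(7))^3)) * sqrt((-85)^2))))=255/14626 + 2295 * sqrt(7)/191786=0.05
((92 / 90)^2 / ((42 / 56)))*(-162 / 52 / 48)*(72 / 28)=-529 / 2275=-0.23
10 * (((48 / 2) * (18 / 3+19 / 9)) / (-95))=-1168 / 57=-20.49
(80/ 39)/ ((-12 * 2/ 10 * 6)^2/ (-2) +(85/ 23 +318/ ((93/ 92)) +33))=356500/ 43030689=0.01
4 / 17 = 0.24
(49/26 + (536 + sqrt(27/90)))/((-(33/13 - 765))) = 13 * sqrt(30)/99120 + 13985/19824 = 0.71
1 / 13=0.08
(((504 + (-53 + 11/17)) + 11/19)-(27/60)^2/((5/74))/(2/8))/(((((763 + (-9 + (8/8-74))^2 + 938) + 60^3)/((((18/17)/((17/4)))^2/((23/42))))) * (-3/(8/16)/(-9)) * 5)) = 5805045265824/87031665598328125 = 0.00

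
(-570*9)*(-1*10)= 51300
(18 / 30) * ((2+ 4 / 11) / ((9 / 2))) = 52 / 165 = 0.32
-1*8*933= -7464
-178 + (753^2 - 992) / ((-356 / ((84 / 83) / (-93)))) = -36799347 / 228997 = -160.70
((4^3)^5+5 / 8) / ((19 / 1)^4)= 8589934597 / 1042568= 8239.21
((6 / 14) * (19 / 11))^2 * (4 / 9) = 1444 / 5929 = 0.24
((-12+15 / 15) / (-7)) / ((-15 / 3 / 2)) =-22 / 35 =-0.63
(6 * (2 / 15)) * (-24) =-96 / 5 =-19.20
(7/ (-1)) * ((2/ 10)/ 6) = -7/ 30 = -0.23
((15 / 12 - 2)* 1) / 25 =-3 / 100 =-0.03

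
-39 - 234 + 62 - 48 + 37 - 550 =-772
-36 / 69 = -12 / 23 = -0.52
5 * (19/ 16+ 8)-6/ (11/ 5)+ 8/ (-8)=42.21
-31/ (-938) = 31/ 938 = 0.03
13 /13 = 1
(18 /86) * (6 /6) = 9 /43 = 0.21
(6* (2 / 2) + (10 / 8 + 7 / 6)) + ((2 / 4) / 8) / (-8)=3229 / 384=8.41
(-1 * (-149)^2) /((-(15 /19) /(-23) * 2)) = -9701837 /30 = -323394.57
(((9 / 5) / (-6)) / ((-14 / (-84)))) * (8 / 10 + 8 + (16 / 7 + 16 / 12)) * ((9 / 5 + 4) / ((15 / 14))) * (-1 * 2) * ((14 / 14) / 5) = 151264 / 3125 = 48.40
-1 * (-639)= 639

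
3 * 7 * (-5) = -105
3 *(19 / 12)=19 / 4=4.75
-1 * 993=-993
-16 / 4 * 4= -16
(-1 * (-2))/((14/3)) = 3/7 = 0.43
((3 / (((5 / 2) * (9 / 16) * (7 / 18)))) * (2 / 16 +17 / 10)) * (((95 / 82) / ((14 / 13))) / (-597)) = -36062 / 1998955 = -0.02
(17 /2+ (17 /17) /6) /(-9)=-26 /27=-0.96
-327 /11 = -29.73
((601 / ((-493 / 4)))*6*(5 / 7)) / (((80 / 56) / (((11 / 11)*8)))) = -57696 / 493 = -117.03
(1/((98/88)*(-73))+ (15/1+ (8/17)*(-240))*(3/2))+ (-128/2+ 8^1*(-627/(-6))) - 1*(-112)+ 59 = 96817163/121618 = 796.08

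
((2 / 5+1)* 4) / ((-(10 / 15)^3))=-189 / 10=-18.90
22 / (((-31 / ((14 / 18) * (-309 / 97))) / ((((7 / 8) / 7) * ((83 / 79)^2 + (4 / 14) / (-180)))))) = 0.24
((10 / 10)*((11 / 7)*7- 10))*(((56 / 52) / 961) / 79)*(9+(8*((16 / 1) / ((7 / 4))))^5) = 5412980344630 / 182281519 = 29695.72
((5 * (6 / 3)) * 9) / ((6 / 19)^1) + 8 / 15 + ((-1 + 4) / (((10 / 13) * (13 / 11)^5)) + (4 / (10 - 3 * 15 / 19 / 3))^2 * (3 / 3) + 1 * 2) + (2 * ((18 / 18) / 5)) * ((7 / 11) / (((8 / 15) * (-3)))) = 33396700440977 / 115457842500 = 289.25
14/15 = 0.93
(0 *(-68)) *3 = 0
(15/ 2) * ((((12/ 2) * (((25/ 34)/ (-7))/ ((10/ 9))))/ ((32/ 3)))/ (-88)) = 6075/ 1340416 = 0.00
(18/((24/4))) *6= 18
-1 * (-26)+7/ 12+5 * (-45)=-2381/ 12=-198.42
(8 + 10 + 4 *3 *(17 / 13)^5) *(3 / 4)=35582337 / 742586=47.92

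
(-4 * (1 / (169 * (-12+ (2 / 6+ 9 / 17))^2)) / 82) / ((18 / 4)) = -289 / 558865424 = -0.00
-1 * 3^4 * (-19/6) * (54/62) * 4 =27702/31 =893.61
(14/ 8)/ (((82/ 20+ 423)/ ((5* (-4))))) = -350/ 4271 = -0.08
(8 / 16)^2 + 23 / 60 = 19 / 30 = 0.63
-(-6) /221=6 /221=0.03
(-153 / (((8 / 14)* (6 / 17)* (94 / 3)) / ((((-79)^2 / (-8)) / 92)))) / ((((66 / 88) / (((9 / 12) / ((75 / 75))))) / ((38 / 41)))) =2158967853 / 11346176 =190.28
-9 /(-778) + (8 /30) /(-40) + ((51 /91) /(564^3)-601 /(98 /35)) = -11359352660880467 /52923317428800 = -214.64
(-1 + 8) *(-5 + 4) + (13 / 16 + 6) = -3 / 16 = -0.19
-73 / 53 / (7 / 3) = -219 / 371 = -0.59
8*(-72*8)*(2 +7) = -41472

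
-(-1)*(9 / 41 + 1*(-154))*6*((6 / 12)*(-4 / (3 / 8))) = 201760 / 41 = 4920.98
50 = 50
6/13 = 0.46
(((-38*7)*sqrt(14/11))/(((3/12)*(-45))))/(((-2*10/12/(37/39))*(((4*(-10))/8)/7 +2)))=-275576*sqrt(154)/289575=-11.81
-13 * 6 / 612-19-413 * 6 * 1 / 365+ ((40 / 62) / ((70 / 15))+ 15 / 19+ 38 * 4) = 19496133697 / 153499290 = 127.01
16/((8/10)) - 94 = -74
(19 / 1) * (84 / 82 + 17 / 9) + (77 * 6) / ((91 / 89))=2433031 / 4797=507.20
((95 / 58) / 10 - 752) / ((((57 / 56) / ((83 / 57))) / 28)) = -945854056 / 31407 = -30116.03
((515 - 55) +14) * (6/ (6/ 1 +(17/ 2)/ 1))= 5688/ 29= 196.14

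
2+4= 6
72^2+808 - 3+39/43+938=297900/43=6927.91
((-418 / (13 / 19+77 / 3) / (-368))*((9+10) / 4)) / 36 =75449 / 13265664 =0.01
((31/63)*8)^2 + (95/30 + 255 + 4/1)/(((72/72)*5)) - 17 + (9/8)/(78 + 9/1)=234540659/4604040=50.94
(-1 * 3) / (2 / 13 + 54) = -39 / 704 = -0.06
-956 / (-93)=956 / 93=10.28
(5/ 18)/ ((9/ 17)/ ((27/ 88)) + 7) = 17/ 534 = 0.03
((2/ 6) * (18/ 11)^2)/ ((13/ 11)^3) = 1188/ 2197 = 0.54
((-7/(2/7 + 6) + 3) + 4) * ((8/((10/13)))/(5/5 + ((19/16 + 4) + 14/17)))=915824/104885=8.73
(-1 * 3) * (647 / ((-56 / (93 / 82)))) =180513 / 4592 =39.31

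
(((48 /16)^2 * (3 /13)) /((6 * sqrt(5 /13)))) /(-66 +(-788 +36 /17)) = -153 * sqrt(65) /1882660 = -0.00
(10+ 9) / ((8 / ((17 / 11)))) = 3.67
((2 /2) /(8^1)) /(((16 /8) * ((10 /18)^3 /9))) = 6561 /2000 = 3.28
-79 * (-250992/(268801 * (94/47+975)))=19828368/262618577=0.08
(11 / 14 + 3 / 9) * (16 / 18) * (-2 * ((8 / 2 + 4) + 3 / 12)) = -1034 / 63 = -16.41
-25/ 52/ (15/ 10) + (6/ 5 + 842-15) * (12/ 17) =3873851/ 6630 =584.29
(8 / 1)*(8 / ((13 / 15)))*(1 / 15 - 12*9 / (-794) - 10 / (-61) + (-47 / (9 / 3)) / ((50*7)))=261894112 / 11018735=23.77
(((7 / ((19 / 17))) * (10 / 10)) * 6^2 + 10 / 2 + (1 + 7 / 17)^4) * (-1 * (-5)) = 1172.23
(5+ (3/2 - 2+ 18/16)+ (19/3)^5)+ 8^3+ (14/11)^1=228992821/21384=10708.61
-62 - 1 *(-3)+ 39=-20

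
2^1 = 2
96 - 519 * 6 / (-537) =18222 / 179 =101.80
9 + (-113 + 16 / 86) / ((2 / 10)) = -555.07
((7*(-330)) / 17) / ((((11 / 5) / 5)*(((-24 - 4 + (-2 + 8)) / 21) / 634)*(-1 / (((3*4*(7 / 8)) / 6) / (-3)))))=40774125 / 374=109021.72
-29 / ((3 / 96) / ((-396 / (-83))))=-367488 / 83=-4427.57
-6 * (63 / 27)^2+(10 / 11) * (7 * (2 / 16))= -4207 / 132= -31.87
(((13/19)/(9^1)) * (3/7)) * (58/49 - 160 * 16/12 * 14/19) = -5.08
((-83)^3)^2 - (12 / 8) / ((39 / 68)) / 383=1627836119004217 / 4979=326940373368.99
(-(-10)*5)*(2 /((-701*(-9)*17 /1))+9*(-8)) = -386110700 /107253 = -3600.00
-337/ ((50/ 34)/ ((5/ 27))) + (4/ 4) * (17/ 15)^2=-27778/ 675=-41.15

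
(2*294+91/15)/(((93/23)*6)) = 204953/8370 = 24.49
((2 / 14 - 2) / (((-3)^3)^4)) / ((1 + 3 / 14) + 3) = -26 / 31355019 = -0.00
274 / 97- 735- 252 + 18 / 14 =-667382 / 679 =-982.89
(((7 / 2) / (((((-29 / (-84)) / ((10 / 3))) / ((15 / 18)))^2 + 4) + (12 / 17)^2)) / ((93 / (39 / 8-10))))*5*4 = -50802587500 / 59444432013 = -0.85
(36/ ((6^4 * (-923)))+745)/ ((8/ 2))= 24754859/ 132912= 186.25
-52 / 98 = -26 / 49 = -0.53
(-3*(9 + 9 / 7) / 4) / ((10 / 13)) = -10.03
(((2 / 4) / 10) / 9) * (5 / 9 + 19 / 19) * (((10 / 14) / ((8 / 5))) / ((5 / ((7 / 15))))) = 7 / 19440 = 0.00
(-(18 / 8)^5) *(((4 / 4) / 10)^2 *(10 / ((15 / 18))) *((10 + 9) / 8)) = -3365793 / 204800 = -16.43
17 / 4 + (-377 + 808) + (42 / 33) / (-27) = 517021 / 1188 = 435.20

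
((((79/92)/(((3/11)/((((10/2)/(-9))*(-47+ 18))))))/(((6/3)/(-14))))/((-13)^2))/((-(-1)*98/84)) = -126005/69966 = -1.80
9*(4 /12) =3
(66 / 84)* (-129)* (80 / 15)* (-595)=321640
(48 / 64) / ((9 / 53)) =53 / 12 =4.42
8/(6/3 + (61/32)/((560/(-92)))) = 35840/7557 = 4.74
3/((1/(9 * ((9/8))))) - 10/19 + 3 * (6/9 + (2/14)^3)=1660919/52136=31.86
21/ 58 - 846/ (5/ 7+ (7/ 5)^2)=-119126/ 377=-315.98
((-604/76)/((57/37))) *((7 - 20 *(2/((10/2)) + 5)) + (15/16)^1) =8944787/17328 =516.20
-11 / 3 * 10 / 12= -3.06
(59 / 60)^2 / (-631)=-3481 / 2271600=-0.00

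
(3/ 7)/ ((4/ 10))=15/ 14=1.07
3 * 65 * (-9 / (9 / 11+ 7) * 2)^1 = -19305 / 43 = -448.95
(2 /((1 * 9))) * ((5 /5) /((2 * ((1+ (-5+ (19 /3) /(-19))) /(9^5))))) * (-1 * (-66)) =-1299078 /13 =-99929.08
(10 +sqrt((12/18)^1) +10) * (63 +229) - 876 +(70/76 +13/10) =292 * sqrt(6)/3 +471791/95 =5204.64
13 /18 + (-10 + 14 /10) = -709 /90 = -7.88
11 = 11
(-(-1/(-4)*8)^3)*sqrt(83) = -8*sqrt(83) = -72.88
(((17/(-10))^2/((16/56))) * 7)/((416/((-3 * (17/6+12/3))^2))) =23804641/332800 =71.53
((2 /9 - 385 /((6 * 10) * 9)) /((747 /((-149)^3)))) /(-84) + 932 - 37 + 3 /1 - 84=5340980879 /6776784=788.13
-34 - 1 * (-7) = -27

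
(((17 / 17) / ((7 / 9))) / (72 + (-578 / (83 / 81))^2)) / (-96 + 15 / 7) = -6889 / 160046742636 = -0.00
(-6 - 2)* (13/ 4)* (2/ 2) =-26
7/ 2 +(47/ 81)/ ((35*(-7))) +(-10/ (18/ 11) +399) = 15732581/ 39690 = 396.39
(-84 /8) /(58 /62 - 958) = 651 /59338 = 0.01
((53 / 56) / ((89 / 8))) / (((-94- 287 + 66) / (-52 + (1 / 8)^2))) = 58777 / 4186560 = 0.01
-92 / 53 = -1.74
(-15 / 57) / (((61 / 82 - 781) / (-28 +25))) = -410 / 405213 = -0.00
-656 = -656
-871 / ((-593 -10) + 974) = -871 / 371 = -2.35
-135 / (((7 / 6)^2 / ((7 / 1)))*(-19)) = 4860 / 133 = 36.54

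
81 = 81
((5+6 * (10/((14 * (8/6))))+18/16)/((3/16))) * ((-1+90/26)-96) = -1271936/273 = -4659.11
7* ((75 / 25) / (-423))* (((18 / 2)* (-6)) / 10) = 63 / 235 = 0.27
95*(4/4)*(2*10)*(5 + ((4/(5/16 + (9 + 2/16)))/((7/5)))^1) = 10649500/1057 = 10075.21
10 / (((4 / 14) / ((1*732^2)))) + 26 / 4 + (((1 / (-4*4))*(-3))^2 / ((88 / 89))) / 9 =422486654041 / 22528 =18753846.50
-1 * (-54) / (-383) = -54 / 383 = -0.14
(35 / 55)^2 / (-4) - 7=-7.10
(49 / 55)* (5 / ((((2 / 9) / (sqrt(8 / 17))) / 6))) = 2646* sqrt(34) / 187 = 82.51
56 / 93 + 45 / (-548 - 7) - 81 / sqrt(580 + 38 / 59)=-2.84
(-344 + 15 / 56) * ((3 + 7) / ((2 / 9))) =-866205 / 56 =-15467.95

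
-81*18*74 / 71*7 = -755244 / 71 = -10637.24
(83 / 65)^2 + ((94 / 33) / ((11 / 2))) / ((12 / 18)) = 1230719 / 511225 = 2.41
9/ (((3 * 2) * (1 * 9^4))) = 1/ 4374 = 0.00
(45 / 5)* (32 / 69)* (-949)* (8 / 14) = -364416 / 161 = -2263.45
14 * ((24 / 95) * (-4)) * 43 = -57792 / 95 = -608.34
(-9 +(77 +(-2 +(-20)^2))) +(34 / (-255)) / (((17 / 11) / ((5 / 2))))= 23755 / 51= 465.78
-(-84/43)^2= -7056/1849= -3.82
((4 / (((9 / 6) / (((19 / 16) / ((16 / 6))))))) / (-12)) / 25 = -19 / 4800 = -0.00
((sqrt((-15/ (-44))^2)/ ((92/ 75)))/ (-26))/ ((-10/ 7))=1575/ 210496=0.01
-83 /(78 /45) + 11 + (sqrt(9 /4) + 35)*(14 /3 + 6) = 27491 /78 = 352.45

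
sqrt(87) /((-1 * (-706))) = sqrt(87) /706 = 0.01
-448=-448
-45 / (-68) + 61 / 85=469 / 340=1.38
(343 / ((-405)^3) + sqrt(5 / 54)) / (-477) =343 / 31687169625 - sqrt(30) / 8586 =-0.00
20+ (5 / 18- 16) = 77 / 18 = 4.28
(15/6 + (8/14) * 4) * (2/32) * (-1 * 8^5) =-68608/7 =-9801.14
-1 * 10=-10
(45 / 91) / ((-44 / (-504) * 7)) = 810 / 1001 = 0.81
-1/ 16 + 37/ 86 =253/ 688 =0.37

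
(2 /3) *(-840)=-560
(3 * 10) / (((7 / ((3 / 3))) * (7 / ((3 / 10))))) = 9 / 49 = 0.18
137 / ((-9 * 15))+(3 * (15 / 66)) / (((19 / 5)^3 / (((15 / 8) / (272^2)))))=-12235781447797 / 12057160642560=-1.01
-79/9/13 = -79/117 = -0.68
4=4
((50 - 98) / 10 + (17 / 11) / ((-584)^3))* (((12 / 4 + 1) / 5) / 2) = -52582649941 / 27386796800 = -1.92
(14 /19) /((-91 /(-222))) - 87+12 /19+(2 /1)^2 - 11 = -22618 /247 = -91.57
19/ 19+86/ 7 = 93/ 7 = 13.29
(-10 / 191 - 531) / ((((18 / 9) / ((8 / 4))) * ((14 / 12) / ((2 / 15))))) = -405724 / 6685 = -60.69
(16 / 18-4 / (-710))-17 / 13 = -17161 / 41535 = -0.41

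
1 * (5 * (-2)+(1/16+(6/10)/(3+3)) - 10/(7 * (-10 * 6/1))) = -16487/1680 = -9.81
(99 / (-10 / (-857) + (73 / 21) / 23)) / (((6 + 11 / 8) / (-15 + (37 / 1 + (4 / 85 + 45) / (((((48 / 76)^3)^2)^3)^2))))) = 63010713538343711941181353455746033226952971938151678143 / 1109031661078511239022001312876456503924490240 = 56815973564.78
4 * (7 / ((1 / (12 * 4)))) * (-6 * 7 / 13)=-56448 / 13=-4342.15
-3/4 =-0.75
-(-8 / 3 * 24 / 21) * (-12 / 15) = -2.44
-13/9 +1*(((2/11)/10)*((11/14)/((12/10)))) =-361/252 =-1.43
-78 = -78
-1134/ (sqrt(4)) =-567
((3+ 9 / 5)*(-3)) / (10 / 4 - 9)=144 / 65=2.22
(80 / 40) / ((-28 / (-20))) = 10 / 7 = 1.43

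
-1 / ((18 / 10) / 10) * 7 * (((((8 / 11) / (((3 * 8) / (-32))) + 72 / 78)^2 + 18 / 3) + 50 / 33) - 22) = 932892100 / 1656369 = 563.22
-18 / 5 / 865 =-18 / 4325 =-0.00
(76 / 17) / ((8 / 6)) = 3.35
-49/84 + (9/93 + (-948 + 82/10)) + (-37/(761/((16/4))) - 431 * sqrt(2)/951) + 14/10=-1329231649/1415460 - 431 * sqrt(2)/951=-939.72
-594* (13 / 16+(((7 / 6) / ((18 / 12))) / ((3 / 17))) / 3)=-32527 / 24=-1355.29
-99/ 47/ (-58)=0.04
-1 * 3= -3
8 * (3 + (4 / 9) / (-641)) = 138424 / 5769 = 23.99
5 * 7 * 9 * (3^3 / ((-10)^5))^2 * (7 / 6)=107163 / 4000000000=0.00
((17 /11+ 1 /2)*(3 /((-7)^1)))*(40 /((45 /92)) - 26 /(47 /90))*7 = -101490 /517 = -196.31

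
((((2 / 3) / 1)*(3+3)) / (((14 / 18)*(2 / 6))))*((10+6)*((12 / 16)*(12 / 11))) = 15552 / 77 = 201.97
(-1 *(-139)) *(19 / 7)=2641 / 7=377.29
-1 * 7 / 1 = -7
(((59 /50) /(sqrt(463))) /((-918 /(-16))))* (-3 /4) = -0.00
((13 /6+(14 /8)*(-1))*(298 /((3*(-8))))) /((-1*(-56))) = -745 /8064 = -0.09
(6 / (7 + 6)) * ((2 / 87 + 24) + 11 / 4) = 9317 / 754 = 12.36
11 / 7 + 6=7.57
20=20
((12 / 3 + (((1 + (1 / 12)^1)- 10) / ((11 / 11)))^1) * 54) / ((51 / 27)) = -140.56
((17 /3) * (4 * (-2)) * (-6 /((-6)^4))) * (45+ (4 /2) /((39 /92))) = 32963 /3159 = 10.43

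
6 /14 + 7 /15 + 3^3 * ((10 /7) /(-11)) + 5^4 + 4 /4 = 720014 /1155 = 623.39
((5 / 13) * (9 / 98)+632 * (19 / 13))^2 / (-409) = -1384926495241 / 663838084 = -2086.24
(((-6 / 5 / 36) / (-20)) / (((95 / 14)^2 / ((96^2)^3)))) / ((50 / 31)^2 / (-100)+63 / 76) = 24572854372663296 / 696385625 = 35286274.57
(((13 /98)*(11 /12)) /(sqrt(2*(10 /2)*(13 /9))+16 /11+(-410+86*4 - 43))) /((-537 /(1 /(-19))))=-20449 /184297986152 - 1331*sqrt(130) /3870257709192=-0.00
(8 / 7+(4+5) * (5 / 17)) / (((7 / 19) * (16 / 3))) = 1.93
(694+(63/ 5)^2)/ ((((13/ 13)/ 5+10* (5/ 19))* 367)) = 0.82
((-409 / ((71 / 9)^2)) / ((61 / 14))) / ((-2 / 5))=1159515 / 307501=3.77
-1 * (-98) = 98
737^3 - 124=400315429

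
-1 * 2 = -2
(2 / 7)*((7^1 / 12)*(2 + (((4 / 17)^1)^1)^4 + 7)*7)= 5263615 / 501126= 10.50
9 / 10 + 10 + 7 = 179 / 10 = 17.90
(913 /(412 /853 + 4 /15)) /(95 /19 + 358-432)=-353995 /20056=-17.65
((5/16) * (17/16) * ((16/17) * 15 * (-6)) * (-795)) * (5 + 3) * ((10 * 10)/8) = 4471875/2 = 2235937.50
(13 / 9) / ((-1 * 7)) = -13 / 63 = -0.21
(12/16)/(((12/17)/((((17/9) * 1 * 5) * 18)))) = 1445/8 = 180.62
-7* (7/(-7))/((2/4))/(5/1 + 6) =14/11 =1.27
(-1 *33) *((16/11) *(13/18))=-104/3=-34.67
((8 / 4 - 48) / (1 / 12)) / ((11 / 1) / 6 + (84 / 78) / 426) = -1018992 / 3389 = -300.68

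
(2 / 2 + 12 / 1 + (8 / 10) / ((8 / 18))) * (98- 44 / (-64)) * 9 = 525807 / 40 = 13145.18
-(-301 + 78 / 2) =262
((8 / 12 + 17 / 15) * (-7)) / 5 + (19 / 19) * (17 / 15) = -104 / 75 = -1.39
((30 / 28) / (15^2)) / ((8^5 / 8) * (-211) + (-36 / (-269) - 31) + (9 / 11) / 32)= -47344 / 8592947198115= -0.00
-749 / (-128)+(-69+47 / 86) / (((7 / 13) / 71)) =-49647345 / 5504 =-9020.23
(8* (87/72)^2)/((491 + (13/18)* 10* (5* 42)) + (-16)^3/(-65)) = 0.01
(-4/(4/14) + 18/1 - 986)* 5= -4910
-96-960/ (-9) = 32/ 3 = 10.67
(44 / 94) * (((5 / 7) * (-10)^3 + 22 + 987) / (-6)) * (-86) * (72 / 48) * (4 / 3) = 3903196 / 987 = 3954.61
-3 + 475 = 472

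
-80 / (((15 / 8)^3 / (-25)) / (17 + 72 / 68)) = 2514944 / 459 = 5479.18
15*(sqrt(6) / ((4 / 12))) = 45*sqrt(6) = 110.23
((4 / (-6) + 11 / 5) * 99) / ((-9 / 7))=-1771 / 15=-118.07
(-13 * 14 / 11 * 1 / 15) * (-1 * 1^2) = 182 / 165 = 1.10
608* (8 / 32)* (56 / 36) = 2128 / 9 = 236.44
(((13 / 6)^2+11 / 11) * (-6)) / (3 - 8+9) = -205 / 24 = -8.54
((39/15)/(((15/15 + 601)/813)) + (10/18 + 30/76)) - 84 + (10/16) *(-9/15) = -164528929/2058840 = -79.91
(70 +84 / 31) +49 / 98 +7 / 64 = 145465 / 1984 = 73.32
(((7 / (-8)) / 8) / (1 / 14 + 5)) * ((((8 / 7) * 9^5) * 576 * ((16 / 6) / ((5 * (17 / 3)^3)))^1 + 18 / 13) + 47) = -1783541851049 / 725551840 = -2458.19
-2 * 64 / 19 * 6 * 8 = -6144 / 19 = -323.37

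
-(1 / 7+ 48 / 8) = -43 / 7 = -6.14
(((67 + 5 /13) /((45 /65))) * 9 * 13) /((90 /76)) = 144248 /15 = 9616.53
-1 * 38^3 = -54872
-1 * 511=-511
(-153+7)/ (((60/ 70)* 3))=-511/ 9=-56.78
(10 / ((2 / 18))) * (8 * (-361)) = -259920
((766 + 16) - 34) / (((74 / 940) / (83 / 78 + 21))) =302517380 / 1443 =209644.75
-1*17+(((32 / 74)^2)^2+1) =-29921040 / 1874161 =-15.97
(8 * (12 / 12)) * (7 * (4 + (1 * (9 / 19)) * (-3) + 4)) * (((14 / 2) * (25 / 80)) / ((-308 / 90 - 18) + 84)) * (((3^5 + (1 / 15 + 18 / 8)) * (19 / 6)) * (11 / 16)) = 450769375 / 65536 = 6878.19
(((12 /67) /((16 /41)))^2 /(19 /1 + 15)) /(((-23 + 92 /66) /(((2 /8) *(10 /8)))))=-2496285 /27858518528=-0.00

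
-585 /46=-12.72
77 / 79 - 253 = -19910 / 79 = -252.03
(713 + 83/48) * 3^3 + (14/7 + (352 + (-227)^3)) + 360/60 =-186838805/16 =-11677425.31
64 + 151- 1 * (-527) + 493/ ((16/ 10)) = 8401/ 8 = 1050.12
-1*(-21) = 21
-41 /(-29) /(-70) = -41 /2030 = -0.02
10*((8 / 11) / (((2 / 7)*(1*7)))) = 40 / 11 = 3.64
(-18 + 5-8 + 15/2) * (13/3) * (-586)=34281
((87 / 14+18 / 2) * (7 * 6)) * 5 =3195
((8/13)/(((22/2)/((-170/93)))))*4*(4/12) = -5440/39897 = -0.14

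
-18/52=-9/26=-0.35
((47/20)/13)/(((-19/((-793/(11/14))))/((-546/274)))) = -5478837/286330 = -19.13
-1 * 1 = -1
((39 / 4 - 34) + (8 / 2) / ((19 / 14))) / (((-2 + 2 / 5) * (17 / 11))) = 89045 / 10336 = 8.62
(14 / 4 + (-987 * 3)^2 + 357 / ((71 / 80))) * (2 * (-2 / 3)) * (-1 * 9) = 7470273594 / 71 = 105215121.04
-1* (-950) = 950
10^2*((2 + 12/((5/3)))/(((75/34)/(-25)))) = -31280/3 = -10426.67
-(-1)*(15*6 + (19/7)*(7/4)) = 379/4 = 94.75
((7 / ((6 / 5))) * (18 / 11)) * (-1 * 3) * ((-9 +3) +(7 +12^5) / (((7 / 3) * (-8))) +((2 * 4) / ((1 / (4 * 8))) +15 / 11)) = 362558115 / 968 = 374543.51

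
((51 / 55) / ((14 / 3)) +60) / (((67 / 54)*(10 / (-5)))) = -1251531 / 51590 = -24.26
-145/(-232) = 5/8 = 0.62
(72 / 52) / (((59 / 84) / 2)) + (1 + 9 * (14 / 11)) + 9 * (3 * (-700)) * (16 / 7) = -364340057 / 8437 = -43183.60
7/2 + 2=11/2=5.50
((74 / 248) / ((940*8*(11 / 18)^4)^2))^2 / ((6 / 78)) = 32978200300996214277 / 34476070854937575228860160160000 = 0.00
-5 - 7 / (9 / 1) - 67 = -655 / 9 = -72.78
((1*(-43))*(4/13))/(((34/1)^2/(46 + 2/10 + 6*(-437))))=553797/18785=29.48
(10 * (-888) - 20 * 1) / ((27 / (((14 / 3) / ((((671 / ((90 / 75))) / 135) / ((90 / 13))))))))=-22428000 / 8723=-2571.13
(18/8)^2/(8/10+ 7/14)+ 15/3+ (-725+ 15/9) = -222905/312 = -714.44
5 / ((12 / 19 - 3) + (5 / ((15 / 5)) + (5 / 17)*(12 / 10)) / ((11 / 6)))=-17765 / 4501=-3.95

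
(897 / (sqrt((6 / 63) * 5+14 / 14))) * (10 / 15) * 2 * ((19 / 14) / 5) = 11362 * sqrt(651) / 1085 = 267.19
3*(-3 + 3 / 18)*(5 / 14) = -85 / 28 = -3.04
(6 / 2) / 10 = 3 / 10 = 0.30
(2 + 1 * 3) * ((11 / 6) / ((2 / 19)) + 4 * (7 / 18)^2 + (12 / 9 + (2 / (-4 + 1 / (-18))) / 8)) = 2281625 / 23652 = 96.47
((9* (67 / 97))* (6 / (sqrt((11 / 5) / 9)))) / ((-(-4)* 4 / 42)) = 113967* sqrt(55) / 4268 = 198.03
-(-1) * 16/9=16/9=1.78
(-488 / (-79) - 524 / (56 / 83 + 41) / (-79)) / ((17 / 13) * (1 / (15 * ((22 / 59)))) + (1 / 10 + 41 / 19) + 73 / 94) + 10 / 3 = 1061059552750 / 201260278893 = 5.27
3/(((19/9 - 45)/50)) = -675/193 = -3.50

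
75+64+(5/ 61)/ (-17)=144138/ 1037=139.00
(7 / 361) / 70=1 / 3610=0.00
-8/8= -1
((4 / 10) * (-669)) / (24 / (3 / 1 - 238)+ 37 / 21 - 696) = 1320606 / 3426569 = 0.39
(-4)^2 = 16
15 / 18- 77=-457 / 6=-76.17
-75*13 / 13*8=-600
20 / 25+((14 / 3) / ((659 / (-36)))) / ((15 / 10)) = 2076 / 3295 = 0.63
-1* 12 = -12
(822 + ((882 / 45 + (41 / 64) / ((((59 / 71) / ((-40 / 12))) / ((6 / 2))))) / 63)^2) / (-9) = -290747323882801 / 3183226905600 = -91.34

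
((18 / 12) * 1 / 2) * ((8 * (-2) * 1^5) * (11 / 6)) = -22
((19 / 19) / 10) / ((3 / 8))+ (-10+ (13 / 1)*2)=244 / 15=16.27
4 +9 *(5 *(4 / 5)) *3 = 112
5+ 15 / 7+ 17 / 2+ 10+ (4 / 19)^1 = 6877 / 266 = 25.85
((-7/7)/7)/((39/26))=-2/21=-0.10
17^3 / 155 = 4913 / 155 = 31.70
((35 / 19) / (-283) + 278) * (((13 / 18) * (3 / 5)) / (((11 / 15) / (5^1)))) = 97160115 / 118294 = 821.34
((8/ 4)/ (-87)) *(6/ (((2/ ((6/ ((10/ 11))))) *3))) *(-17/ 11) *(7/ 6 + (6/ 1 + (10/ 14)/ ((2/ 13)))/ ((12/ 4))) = 1122/ 1015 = 1.11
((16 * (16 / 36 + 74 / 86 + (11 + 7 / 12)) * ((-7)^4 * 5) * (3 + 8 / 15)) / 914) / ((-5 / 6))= -10155298412 / 884295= -11484.06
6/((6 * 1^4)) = 1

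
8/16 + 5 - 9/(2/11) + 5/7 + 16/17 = -5039/119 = -42.34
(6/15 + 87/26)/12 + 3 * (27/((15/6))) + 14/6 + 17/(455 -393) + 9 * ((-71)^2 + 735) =2515654301/48360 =52019.32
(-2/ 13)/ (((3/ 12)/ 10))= -80/ 13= -6.15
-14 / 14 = -1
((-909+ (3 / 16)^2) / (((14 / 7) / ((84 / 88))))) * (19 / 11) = -749.33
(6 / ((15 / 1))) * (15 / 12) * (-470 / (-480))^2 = 2209 / 4608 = 0.48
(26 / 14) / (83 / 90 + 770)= 1170 / 485681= 0.00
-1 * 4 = -4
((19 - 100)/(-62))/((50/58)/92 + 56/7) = 36018/220813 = 0.16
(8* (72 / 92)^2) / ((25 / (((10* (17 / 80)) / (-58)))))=-2754 / 383525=-0.01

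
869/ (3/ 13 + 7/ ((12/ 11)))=135564/ 1037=130.73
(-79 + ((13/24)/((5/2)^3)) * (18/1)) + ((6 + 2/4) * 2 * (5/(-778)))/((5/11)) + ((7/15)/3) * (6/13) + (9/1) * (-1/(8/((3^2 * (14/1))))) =-1670615423/7585500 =-220.24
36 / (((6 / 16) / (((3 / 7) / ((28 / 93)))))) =6696 / 49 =136.65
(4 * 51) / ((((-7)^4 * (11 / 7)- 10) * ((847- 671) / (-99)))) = -459 / 15052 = -0.03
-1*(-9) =9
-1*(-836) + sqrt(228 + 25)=sqrt(253) + 836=851.91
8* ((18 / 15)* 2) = 96 / 5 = 19.20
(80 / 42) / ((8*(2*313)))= 5 / 13146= 0.00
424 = 424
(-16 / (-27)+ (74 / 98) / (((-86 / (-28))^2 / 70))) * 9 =309304 / 5547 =55.76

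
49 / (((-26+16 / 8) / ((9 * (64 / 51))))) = -23.06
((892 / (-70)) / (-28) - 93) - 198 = -142367 / 490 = -290.54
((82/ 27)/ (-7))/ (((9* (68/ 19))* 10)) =-779/ 578340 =-0.00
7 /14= 1 /2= 0.50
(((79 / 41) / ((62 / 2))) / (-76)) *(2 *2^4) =-632 / 24149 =-0.03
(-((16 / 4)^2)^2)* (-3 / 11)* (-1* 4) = -279.27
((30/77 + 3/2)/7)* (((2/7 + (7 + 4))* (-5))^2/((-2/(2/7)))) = -122.79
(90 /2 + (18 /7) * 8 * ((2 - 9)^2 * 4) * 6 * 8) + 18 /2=193590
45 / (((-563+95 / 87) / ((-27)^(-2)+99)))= -5232470 / 659961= -7.93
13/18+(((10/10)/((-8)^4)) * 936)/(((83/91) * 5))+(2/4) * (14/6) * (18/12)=4823503/1912320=2.52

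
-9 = -9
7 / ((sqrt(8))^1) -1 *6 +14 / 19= -100 / 19 +7 *sqrt(2) / 4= -2.79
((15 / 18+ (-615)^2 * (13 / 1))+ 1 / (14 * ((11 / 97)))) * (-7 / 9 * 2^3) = -9086480104 / 297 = -30594209.10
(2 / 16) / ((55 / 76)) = 19 / 110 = 0.17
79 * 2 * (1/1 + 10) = 1738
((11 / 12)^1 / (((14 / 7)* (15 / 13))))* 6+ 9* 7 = 3923 / 60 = 65.38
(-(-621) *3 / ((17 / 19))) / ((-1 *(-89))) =35397 / 1513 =23.40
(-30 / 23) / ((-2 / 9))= 135 / 23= 5.87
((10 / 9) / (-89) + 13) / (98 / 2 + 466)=101 / 4005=0.03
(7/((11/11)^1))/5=7/5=1.40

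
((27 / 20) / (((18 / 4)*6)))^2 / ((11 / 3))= 3 / 4400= 0.00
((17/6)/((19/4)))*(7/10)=119/285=0.42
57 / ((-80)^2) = 0.01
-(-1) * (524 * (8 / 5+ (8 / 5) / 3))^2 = 281165824 / 225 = 1249625.88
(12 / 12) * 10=10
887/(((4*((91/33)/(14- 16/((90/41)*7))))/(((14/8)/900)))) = 1531849/756000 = 2.03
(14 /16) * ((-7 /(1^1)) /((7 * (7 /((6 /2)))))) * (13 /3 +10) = -43 /8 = -5.38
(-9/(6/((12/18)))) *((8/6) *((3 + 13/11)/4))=-46/33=-1.39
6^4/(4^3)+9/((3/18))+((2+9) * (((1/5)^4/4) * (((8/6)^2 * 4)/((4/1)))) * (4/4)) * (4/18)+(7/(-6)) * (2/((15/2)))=14972977/202500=73.94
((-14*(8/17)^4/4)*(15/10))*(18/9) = -43008/83521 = -0.51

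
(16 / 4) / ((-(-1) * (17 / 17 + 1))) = 2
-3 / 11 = -0.27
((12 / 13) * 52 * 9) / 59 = 432 / 59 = 7.32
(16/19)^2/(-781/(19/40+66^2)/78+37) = 1739801856/90769882237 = 0.02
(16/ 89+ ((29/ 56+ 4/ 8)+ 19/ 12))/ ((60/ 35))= 1.62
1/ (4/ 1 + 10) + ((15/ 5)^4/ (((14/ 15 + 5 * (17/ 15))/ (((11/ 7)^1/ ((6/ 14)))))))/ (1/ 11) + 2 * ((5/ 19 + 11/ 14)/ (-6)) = 65798/ 133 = 494.72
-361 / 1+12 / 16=-1441 / 4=-360.25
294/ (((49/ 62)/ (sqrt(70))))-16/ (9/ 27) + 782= 734 + 372*sqrt(70)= 3846.38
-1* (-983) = 983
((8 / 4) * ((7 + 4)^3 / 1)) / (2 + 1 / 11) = 29282 / 23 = 1273.13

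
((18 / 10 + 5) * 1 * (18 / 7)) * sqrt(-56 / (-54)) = 136 * sqrt(21) / 35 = 17.81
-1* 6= -6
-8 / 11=-0.73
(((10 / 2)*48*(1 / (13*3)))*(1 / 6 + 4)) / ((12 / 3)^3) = 125 / 312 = 0.40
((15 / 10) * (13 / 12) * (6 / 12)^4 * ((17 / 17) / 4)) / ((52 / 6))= 3 / 1024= 0.00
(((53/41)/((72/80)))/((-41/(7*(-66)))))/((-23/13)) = -1061060/115989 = -9.15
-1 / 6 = -0.17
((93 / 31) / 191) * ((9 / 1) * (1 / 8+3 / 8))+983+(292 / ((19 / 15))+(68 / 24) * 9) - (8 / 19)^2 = 1238.92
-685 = -685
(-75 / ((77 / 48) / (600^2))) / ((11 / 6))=-7776000000 / 847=-9180637.54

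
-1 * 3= -3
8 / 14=4 / 7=0.57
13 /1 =13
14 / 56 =1 / 4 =0.25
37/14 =2.64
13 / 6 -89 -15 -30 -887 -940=-11753 / 6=-1958.83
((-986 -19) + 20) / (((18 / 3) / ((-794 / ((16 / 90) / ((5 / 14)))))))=29328375 / 112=261860.49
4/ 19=0.21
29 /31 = 0.94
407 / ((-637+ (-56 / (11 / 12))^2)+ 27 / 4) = 0.13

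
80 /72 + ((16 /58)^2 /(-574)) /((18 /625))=2403670 /2172303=1.11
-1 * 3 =-3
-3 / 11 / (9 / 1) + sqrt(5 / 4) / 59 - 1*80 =-2641 / 33 + sqrt(5) / 118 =-80.01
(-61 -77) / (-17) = 138 / 17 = 8.12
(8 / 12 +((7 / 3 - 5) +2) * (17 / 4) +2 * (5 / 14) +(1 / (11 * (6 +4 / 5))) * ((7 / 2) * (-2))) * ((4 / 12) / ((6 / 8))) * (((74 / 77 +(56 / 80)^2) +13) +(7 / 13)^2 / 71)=-623698126609 / 62796558825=-9.93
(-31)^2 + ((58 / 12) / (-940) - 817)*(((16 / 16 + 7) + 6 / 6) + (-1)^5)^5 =-18873317759 / 705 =-26770663.49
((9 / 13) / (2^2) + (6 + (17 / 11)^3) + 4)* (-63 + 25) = -18231925 / 34606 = -526.84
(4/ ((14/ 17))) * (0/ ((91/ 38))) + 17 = 17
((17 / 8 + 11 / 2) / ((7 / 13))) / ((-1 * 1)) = -793 / 56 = -14.16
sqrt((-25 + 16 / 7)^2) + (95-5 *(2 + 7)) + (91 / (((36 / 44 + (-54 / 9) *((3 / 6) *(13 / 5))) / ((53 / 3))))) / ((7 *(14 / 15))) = 201437 / 5376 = 37.47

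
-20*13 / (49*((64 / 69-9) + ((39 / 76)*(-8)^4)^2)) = -6476340 / 5392293275803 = -0.00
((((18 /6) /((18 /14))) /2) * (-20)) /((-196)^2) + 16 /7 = 18811 /8232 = 2.29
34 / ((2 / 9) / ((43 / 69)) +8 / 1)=2193 / 539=4.07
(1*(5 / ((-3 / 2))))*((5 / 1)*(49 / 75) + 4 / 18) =-314 / 27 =-11.63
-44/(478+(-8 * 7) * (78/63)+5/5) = -0.11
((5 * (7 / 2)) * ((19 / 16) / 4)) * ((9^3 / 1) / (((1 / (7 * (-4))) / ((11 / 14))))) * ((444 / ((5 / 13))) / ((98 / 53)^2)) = -617578096707 / 21952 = -28133113.01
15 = 15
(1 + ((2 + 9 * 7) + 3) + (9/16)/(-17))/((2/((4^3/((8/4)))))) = 18759/17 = 1103.47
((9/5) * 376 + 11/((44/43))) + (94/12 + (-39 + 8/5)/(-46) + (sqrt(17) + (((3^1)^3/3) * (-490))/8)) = sqrt(17) + 100013/690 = 149.07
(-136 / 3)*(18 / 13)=-816 / 13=-62.77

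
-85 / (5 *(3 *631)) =-17 / 1893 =-0.01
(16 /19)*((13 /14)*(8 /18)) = 416 /1197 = 0.35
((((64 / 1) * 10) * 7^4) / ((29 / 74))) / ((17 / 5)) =568556800 / 493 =1153259.23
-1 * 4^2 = -16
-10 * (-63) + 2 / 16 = 5041 / 8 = 630.12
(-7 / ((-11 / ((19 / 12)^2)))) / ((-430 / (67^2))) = -11343703 / 681120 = -16.65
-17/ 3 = -5.67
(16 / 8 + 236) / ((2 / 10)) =1190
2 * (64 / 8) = 16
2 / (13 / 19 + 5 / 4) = 152 / 147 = 1.03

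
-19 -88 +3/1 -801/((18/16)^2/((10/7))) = -63512/63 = -1008.13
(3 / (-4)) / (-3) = 1 / 4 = 0.25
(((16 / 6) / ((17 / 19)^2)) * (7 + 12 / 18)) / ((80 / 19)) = 157757 / 26010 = 6.07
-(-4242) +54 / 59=250332 / 59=4242.92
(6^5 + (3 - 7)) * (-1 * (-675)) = 5246100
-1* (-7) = 7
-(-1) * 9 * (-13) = -117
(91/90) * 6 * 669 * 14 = 284102/5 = 56820.40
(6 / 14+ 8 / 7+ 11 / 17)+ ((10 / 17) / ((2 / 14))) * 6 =3204 / 119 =26.92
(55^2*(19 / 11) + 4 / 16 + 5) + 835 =24261 / 4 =6065.25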